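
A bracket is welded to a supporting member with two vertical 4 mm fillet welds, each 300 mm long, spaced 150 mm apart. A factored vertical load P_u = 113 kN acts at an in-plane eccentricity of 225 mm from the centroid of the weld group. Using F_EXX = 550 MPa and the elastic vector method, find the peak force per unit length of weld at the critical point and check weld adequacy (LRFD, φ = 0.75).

f_max ≈ 648 N/mm; adequate

Total weld length L_w = 600 mm. Treat welds as unit-width lines.
Polar moment about centroid: J = 2[d³/12 + d(b/2)²] = 2[300³/12 + 300×75²] = 7875000 mm³.
Direct shear f_v = P/L_w = 113×10³ / 600 = 188.3 N/mm (vertical).
Torsion M = P·e = 113×10³ × 225 = 25425000 N·mm.
Critical point at (x, y) = (75, 150) from centroid. f_tx = M·y/J = 484.3 N/mm; f_ty = M·x/J = 242.1 N/mm.
Resultant f_max = √[f_tx² + (f_v + f_ty)²] = √[484.3² + (188.3 + 242.1)²] = 648 N/mm.
Capacity per unit length: φr_n = 0.75 × 0.6 × 550 × (0.707 × 4) = 699.9 N/mm.
648 ≤ 699.9 → adequate.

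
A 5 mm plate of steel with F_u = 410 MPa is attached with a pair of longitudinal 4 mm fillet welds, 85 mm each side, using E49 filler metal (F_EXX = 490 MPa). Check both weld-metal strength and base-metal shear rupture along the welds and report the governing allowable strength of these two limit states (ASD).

R_n/Ω ≈ 70.7 kN (weld metal governs)

t_e = 0.707 × 4 = 2.828 mm; L = 170 mm.
Weld metal: R_n/Ω = (1/2.0) × 0.6 × 490 × 2.828 × 170 × 10⁻³ = 70.67 kN.
Base metal (shear rupture): R_n/Ω = (1/2.0) × 0.6 × 410 × 5 × 170 × 10⁻³ = 104.5 kN.
Governing: weld metal.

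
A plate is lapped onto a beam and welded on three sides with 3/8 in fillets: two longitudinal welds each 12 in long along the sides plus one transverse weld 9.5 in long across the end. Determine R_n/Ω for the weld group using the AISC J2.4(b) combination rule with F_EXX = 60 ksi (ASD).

R_n/Ω ≈ 165 kip

t_e = 0.707 × 0.375 = 0.2651 in.
R_nwl = 0.6 × 60 × 0.2651 × 24 = 229.1 kip (longitudinal, 2 welds).
R_nwt = 0.6 × 60 × 0.2651 × 9.5 = 90.67 kip (transverse, base value).
(i) R_nwl + R_nwt = 319.7 kip; (ii) 0.85 R_nwl + 1.5 R_nwt = 330.7 kip.
R_n = max = 330.7 kip [governs: (ii)]; R_n/Ω = 165.4 kip.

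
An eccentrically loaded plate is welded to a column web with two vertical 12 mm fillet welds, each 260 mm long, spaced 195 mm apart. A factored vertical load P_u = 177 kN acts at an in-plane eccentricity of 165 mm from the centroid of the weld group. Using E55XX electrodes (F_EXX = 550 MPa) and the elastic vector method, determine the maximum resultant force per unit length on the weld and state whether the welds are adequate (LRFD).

f_max ≈ 852 N/mm; adequate

Total weld length L_w = 520 mm. Treat welds as unit-width lines.
Polar moment about centroid: J = 2[d³/12 + d(b/2)²] = 2[260³/12 + 260×97.5²] = 7873000 mm³.
Direct shear f_v = P/L_w = 177×10³ / 520 = 340.4 N/mm (vertical).
Torsion M = P·e = 177×10³ × 165 = 29205000 N·mm.
Critical point at (x, y) = (97.5, 130) from centroid. f_tx = M·y/J = 482.3 N/mm; f_ty = M·x/J = 361.7 N/mm.
Resultant f_max = √[f_tx² + (f_v + f_ty)²] = √[482.3² + (340.4 + 361.7)²] = 851.8 N/mm.
Capacity per unit length: φr_n = 0.75 × 0.6 × 550 × (0.707 × 12) = 2100 N/mm.
851.8 ≤ 2100 → adequate.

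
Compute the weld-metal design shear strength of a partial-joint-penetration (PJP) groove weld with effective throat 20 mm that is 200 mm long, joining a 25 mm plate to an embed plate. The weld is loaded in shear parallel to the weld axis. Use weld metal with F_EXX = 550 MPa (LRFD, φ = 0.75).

Effective throat (given) t_e = 20 mm.
A_we = 20 × 200 = 4000 mm².
F_nw = 0.6 F_EXX = 330 MPa.
φR_n = 0.75 × 330 × 4000 × 10⁻³ = 990 kN.

φR_n ≈ 990 kN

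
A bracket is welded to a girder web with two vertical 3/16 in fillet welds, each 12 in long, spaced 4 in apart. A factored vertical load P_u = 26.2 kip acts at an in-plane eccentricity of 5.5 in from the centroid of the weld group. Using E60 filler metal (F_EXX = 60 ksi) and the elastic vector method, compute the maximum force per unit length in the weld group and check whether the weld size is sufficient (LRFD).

f_max ≈ 2.91 kip/in; adequate

Total weld length L_w = 24 in. Treat welds as unit-width lines.
Polar moment about centroid: J = 2[d³/12 + d(b/2)²] = 2[12³/12 + 12×2²] = 384 in³.
Direct shear f_v = P/L_w = 26.2 / 24 = 1.092 kip/in (vertical).
Torsion M = P·e = 26.2 × 5.5 = 144.1 kip·in.
Critical point at (x, y) = (2, 6) from centroid. f_tx = M·y/J = 2.252 kip/in; f_ty = M·x/J = 0.7505 kip/in.
Resultant f_max = √[f_tx² + (f_v + f_ty)²] = √[2.252² + (1.092 + 0.7505)²] = 2.909 kip/in.
Capacity per unit length: φr_n = 0.75 × 0.6 × 60 × (0.707 × 0.1875) = 3.579 kip/in.
2.909 ≤ 3.579 → adequate.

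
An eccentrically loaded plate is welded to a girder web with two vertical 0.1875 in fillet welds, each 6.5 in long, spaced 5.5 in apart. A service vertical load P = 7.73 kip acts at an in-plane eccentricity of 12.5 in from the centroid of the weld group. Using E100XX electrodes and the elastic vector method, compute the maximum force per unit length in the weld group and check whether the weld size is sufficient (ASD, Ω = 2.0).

E100XX → F_EXX = 100 ksi.
Total weld length L_w = 13 in. Treat welds as unit-width lines.
Polar moment about centroid: J = 2[d³/12 + d(b/2)²] = 2[6.5³/12 + 6.5×2.75²] = 144.1 in³.
Direct shear f_v = P/L_w = 7.73 / 13 = 0.5946 kip/in (vertical).
Torsion M = P·e = 7.73 × 12.5 = 96.625 kip·in.
Critical point at (x, y) = (2.75, 3.25) from centroid. f_tx = M·y/J = 2.18 kip/in; f_ty = M·x/J = 1.844 kip/in.
Resultant f_max = √[f_tx² + (f_v + f_ty)²] = √[2.18² + (0.5946 + 1.844)²] = 3.271 kip/in.
Capacity per unit length: r_n/Ω = (1/2.0) × 0.6 × 100 × (0.707 × 0.1875) = 3.977 kip/in.
3.271 ≤ 3.977 → adequate.

f_max ≈ 3.27 kip/in; adequate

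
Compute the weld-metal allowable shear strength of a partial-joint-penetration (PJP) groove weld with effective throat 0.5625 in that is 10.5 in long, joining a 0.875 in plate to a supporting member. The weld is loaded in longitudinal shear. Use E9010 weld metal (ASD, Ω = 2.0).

E90XX → F_EXX = 90 ksi.
Effective throat (given) t_e = 0.5625 in.
A_we = 0.5625 × 10.5 = 5.906 in².
F_nw = 0.6 F_EXX = 54 ksi.
R_n/Ω = (54 × 5.906) / 2.0 = 159.5 kips.

R_n/Ω ≈ 159 kips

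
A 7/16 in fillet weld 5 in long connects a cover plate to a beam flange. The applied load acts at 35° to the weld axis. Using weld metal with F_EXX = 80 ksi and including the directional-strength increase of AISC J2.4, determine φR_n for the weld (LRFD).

φR_n ≈ 67.8 kip

t_e = 0.707 × 0.4375 = 0.3093 in; A_we = 0.3093 × 5 = 1.547 in².
Directional factor: 1.0 + 0.5 sin^1.5(35°) = 1.217.
F_nw = 0.6 × 80 × 1.217 = 58.43 ksi.
φR_n = 0.75 × 58.43 × 1.547 = 67.77 kip.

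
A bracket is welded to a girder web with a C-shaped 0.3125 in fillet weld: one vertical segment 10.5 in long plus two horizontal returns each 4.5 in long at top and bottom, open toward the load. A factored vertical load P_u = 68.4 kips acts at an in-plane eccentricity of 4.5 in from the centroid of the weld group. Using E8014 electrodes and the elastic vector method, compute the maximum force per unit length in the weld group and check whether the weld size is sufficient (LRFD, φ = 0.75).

E80XX → F_EXX = 80 ksi.
Total weld length L_w = 19.5 in. Treat welds as unit-width lines.
Centroid: x̄ = 2×4.5×2.25 / 19.5 = 1.038 in from the vertical weld.
Polar moment about centroid: J = I_x + I_y = [10.5³/12 + 2×4.5×5.25²] + [10.5×1.038² + 2(4.5³/12 + 4.5×1.212²)] = 384.3 in³.
Direct shear f_v = P/L_w = 68.4 / 19.5 = 3.508 kip/in (vertical).
Torsion M = P·e = 68.4 × 4.5 = 307.8 kip·in.
Critical point at (x, y) = (3.462, 5.25) from centroid. f_tx = M·y/J = 4.205 kip/in; f_ty = M·x/J = 2.773 kip/in.
Resultant f_max = √[f_tx² + (f_v + f_ty)²] = √[4.205² + (3.508 + 2.773)²] = 7.558 kip/in.
Capacity per unit length: φr_n = 0.75 × 0.6 × 80 × (0.707 × 0.3125) = 7.954 kip/in.
7.558 ≤ 7.954 → adequate.

f_max ≈ 7.56 kip/in; adequate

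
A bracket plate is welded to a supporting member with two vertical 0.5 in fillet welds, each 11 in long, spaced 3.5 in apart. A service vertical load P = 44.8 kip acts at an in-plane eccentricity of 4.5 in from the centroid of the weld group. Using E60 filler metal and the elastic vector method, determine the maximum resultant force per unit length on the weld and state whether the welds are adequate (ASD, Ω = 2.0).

E60XX → F_EXX = 60 ksi.
Total weld length L_w = 22 in. Treat welds as unit-width lines.
Polar moment about centroid: J = 2[d³/12 + d(b/2)²] = 2[11³/12 + 11×1.75²] = 289.2 in³.
Direct shear f_v = P/L_w = 44.8 / 22 = 2.036 kip/in (vertical).
Torsion M = P·e = 44.8 × 4.5 = 201.6 kip·in.
Critical point at (x, y) = (1.75, 5.5) from centroid. f_tx = M·y/J = 3.834 kip/in; f_ty = M·x/J = 1.22 kip/in.
Resultant f_max = √[f_tx² + (f_v + f_ty)²] = √[3.834² + (2.036 + 1.22)²] = 5.03 kip/in.
Capacity per unit length: r_n/Ω = (1/2.0) × 0.6 × 60 × (0.707 × 0.5) = 6.363 kip/in.
5.03 ≤ 6.363 → adequate.

f_max ≈ 5.03 kip/in; adequate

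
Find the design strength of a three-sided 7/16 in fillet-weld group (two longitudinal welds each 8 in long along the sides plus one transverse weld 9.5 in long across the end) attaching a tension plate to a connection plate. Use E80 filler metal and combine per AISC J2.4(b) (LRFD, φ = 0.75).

E80XX → F_EXX = 80 ksi.
t_e = 0.707 × 0.4375 = 0.3093 in.
R_nwl = 0.6 × 80 × 0.3093 × 16 = 237.6 kips (longitudinal, 2 welds).
R_nwt = 0.6 × 80 × 0.3093 × 9.5 = 141 kips (transverse, base value).
(i) R_nwl + R_nwt = 378.6 kips; (ii) 0.85 R_nwl + 1.5 R_nwt = 413.5 kips.
R_n = max = 413.5 kips [governs: (ii)]; φR_n = 310.1 kips.

φR_n ≈ 310 kips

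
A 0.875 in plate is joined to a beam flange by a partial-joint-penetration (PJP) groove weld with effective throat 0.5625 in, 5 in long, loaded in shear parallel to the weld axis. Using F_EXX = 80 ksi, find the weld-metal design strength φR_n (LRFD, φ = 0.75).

Effective throat (given) t_e = 0.5625 in.
A_we = 0.5625 × 5 = 2.812 in².
F_nw = 0.6 F_EXX = 48 ksi.
φR_n = 0.75 × 48 × 2.812 = 101.2 kip.

φR_n ≈ 101 kip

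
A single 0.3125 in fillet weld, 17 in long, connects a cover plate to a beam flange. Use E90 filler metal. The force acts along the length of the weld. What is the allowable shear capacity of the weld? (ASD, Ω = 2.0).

R_n/Ω ≈ 101 kips

E90XX → F_EXX = 90 ksi.
Effective throat t_e = 0.707 × 0.3125 = 0.2209 in.
Total length L = 17 in; A_we = 0.2209 × 17 = 3.756 in².
F_nw = 0.6 F_EXX = 0.6 × 90 = 54 ksi.
R_n = 54 × 3.756 = 202.8 kips; R_n/Ω = 202.8/2.0 = 101.4 kips.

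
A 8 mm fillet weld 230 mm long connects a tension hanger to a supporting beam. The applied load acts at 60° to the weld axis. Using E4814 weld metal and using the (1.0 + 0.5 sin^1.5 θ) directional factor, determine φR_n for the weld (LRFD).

E48XX → F_EXX = 480 MPa.
t_e = 0.707 × 8 = 5.656 mm; A_we = 5.656 × 230 = 1301 mm².
Directional factor: 1.0 + 0.5 sin^1.5(60°) = 1.403.
F_nw = 0.6 × 480 × 1.403 = 404.1 MPa.
φR_n = 0.75 × 404.1 × 1301 × 10⁻³ = 394.2 kN.

φR_n ≈ 394 kN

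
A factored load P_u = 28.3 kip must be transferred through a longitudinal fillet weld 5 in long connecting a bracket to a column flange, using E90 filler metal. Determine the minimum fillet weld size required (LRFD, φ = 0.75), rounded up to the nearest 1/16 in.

E90XX → F_EXX = 90 ksi.
Total weld length L = 5 in.
Required throat t_e = P_u / (φ × 0.6 F_EXX × L) = 28.3 / (0.75 × 0.6 × 90 × 5) = 0.1398 in.
Required leg w = t_e / 0.707 = 0.1977 in → use 1/4 in.

w = 1/4 in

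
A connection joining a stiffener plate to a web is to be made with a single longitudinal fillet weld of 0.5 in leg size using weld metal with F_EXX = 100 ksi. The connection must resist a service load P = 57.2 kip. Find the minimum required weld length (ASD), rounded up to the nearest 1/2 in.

L = 5.5 in

Throat t_e = 0.707 × 0.5 = 0.3535 in.
r_n/Ω = (0.6 × 100 × 0.3535) / 2.0 = 10.6 kip/in.
L_req = P / (r_n/Ω) = 57.2 / 10.6 = 5.394 in total.
Round up → use L = 5.5 in.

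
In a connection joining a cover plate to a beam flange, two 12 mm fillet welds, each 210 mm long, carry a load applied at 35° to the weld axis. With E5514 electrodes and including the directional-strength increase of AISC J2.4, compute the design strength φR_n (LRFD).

φR_n ≈ 1070 kN

E55XX → F_EXX = 550 MPa.
t_e = 0.707 × 12 = 8.484 mm; A_we = 8.484 × 420 = 3563 mm².
Directional factor: 1.0 + 0.5 sin^1.5(35°) = 1.217.
F_nw = 0.6 × 550 × 1.217 = 401.7 MPa.
φR_n = 0.75 × 401.7 × 3563 × 10⁻³ = 1073 kN.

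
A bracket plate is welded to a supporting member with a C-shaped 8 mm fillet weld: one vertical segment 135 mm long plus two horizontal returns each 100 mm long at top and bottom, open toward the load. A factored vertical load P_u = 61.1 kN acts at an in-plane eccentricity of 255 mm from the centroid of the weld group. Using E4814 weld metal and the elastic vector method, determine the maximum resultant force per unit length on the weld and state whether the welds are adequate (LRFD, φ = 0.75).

E48XX → F_EXX = 480 MPa.
Total weld length L_w = 335 mm. Treat welds as unit-width lines.
Centroid: x̄ = 2×100×50 / 335 = 29.85 mm from the vertical weld.
Polar moment about centroid: J = I_x + I_y = [135³/12 + 2×100×67.5²] + [135×29.85² + 2(100³/12 + 100×20.15²)] = 1484000 mm³.
Direct shear f_v = P/L_w = 61.1×10³ / 335 = 182.4 N/mm (vertical).
Torsion M = P·e = 61.1×10³ × 255 = 15580000 N·mm.
Critical point at (x, y) = (70.15, 67.5) from centroid. f_tx = M·y/J = 708.5 N/mm; f_ty = M·x/J = 736.3 N/mm.
Resultant f_max = √[f_tx² + (f_v + f_ty)²] = √[708.5² + (182.4 + 736.3)²] = 1160 N/mm.
Capacity per unit length: φr_n = 0.75 × 0.6 × 480 × (0.707 × 8) = 1222 N/mm.
1160 ≤ 1222 → adequate.

f_max ≈ 1160 N/mm; adequate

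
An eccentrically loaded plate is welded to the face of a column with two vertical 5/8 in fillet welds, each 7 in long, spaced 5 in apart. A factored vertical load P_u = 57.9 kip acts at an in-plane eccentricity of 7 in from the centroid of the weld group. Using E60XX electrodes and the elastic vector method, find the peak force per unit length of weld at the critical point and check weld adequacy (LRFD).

f_max ≈ 14.8 kip/in; NOT adequate

E60XX → F_EXX = 60 ksi.
Total weld length L_w = 14 in. Treat welds as unit-width lines.
Polar moment about centroid: J = 2[d³/12 + d(b/2)²] = 2[7³/12 + 7×2.5²] = 144.7 in³.
Direct shear f_v = P/L_w = 57.9 / 14 = 4.136 kip/in (vertical).
Torsion M = P·e = 57.9 × 7 = 405.3 kip·in.
Critical point at (x, y) = (2.5, 3.5) from centroid. f_tx = M·y/J = 9.806 kip/in; f_ty = M·x/J = 7.004 kip/in.
Resultant f_max = √[f_tx² + (f_v + f_ty)²] = √[9.806² + (4.136 + 7.004)²] = 14.84 kip/in.
Capacity per unit length: φr_n = 0.75 × 0.6 × 60 × (0.707 × 0.625) = 11.93 kip/in.
14.84 > 11.93 → NOT adequate.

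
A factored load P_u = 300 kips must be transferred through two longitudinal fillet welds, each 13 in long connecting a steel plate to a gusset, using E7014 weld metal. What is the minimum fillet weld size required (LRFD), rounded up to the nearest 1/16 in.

E70XX → F_EXX = 70 ksi.
Total weld length L = 26 in.
Required throat t_e = P_u / (φ × 0.6 F_EXX × L) = 300 / (0.75 × 0.6 × 70 × 26) = 0.3663 in.
Required leg w = t_e / 0.707 = 0.5181 in → use 9/16 in.

w = 9/16 in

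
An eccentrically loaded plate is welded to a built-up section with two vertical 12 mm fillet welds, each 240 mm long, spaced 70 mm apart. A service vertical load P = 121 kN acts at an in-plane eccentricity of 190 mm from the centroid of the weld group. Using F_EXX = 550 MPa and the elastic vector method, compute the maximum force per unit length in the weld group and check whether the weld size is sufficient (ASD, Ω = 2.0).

f_max ≈ 1090 N/mm; adequate

Total weld length L_w = 480 mm. Treat welds as unit-width lines.
Polar moment about centroid: J = 2[d³/12 + d(b/2)²] = 2[240³/12 + 240×35²] = 2892000 mm³.
Direct shear f_v = P/L_w = 121×10³ / 480 = 252.1 N/mm (vertical).
Torsion M = P·e = 121×10³ × 190 = 22990000 N·mm.
Critical point at (x, y) = (35, 120) from centroid. f_tx = M·y/J = 953.9 N/mm; f_ty = M·x/J = 278.2 N/mm.
Resultant f_max = √[f_tx² + (f_v + f_ty)²] = √[953.9² + (252.1 + 278.2)²] = 1091 N/mm.
Capacity per unit length: r_n/Ω = (1/2.0) × 0.6 × 550 × (0.707 × 12) = 1400 N/mm.
1091 ≤ 1400 → adequate.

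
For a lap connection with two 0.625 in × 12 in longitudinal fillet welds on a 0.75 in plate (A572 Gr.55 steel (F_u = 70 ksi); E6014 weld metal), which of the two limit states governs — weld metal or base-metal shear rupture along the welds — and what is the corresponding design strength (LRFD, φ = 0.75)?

φR_n ≈ 286 kip (weld metal governs)

E60XX → F_EXX = 60 ksi.
t_e = 0.707 × 0.625 = 0.4419 in; L = 24 in.
Weld metal: φR_n = 0.75 × 0.6 × 60 × 0.4419 × 24 = 286.3 kip.
Base metal (shear rupture): φR_n = 0.75 × 0.6 × 70 × 0.75 × 24 = 567 kip.
Governing: weld metal.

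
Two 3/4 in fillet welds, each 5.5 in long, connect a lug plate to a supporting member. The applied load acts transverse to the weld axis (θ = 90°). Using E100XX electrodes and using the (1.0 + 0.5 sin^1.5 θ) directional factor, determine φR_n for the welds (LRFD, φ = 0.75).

E100XX → F_EXX = 100 ksi.
t_e = 0.707 × 0.75 = 0.5302 in; A_we = 0.5302 × 11 = 5.833 in².
Directional factor: 1.0 + 0.5 sin^1.5(90°) = 1.5.
F_nw = 0.6 × 100 × 1.5 = 90 ksi.
φR_n = 0.75 × 90 × 5.833 = 393.7 kips.

φR_n ≈ 394 kips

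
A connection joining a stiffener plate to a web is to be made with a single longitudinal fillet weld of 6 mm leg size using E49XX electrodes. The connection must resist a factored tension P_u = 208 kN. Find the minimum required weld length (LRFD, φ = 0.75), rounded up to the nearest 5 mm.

E49XX → F_EXX = 490 MPa.
Throat t_e = 0.707 × 6 = 4.242 mm.
φr_n = 0.75 × 0.6 × 490 × 4.242 × 10⁻³ = 0.9354 kN/mm.
L_req = P_u / φr_n = 208 / 0.9354 = 222.4 mm total.
Round up → use L = 225 mm.

L = 225 mm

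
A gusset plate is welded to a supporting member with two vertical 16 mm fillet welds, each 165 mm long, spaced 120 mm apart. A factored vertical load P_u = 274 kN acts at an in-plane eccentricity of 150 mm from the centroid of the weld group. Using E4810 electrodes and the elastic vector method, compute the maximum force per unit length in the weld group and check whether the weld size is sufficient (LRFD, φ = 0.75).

f_max ≈ 2740 N/mm; NOT adequate

E48XX → F_EXX = 480 MPa.
Total weld length L_w = 330 mm. Treat welds as unit-width lines.
Polar moment about centroid: J = 2[d³/12 + d(b/2)²] = 2[165³/12 + 165×60²] = 1937000 mm³.
Direct shear f_v = P/L_w = 274×10³ / 330 = 830.3 N/mm (vertical).
Torsion M = P·e = 274×10³ × 150 = 41100000 N·mm.
Critical point at (x, y) = (60, 82.5) from centroid. f_tx = M·y/J = 1751 N/mm; f_ty = M·x/J = 1273 N/mm.
Resultant f_max = √[f_tx² + (f_v + f_ty)²] = √[1751² + (830.3 + 1273)²] = 2737 N/mm.
Capacity per unit length: φr_n = 0.75 × 0.6 × 480 × (0.707 × 16) = 2443 N/mm.
2737 > 2443 → NOT adequate.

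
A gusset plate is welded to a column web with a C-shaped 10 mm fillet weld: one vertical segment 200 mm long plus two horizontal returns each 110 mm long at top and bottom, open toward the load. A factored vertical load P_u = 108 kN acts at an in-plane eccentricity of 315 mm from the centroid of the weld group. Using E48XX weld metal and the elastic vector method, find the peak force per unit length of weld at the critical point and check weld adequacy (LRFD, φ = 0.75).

E48XX → F_EXX = 480 MPa.
Total weld length L_w = 420 mm. Treat welds as unit-width lines.
Centroid: x̄ = 2×110×55 / 420 = 28.81 mm from the vertical weld.
Polar moment about centroid: J = I_x + I_y = [200³/12 + 2×110×100²] + [200×28.81² + 2(110³/12 + 110×26.19²)] = 3405000 mm³.
Direct shear f_v = P/L_w = 108×10³ / 420 = 257.1 N/mm (vertical).
Torsion M = P·e = 108×10³ × 315 = 34020000 N·mm.
Critical point at (x, y) = (81.19, 100) from centroid. f_tx = M·y/J = 999 N/mm; f_ty = M·x/J = 811.1 N/mm.
Resultant f_max = √[f_tx² + (f_v + f_ty)²] = √[999² + (257.1 + 811.1)²] = 1463 N/mm.
Capacity per unit length: φr_n = 0.75 × 0.6 × 480 × (0.707 × 10) = 1527 N/mm.
1463 ≤ 1527 → adequate.

f_max ≈ 1460 N/mm; adequate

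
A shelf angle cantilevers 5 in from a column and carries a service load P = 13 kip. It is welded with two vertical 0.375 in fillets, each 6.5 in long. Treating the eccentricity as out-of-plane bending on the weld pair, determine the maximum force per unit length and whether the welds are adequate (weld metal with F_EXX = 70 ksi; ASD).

f_max ≈ 4.72 kip/in; adequate

L_w = 2 × 6.5 = 13 in; section modulus (unit throat) S = 2 × L²/6 = 14.08 in².
Direct shear f_v = P/L_w = 13/13 = 1 kip/in.
Moment M = P × e = 13 × 5 = 65 kip·in; bending f_b = M/S = 4.615 kip/in.
f_max = √(f_v² + f_b²) = √(1² + 4.615²) = 4.722 kip/in.
r_n/Ω = (1/2.0) × 0.6 × 70 × (0.707 × 0.375) = 5.568 kip/in → adequate.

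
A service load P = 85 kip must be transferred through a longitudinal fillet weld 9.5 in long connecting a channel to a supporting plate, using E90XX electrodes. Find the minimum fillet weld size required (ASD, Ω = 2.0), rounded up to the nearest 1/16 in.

E90XX → F_EXX = 90 ksi.
Total weld length L = 9.5 in.
Required throat t_e = P × Ω / (0.6 F_EXX × L) = 85 × 2.0 / (0.6 × 90 × 9.5) = 0.3314 in.
Required leg w = t_e / 0.707 = 0.4687 in → use 1/2 in.

w = 1/2 in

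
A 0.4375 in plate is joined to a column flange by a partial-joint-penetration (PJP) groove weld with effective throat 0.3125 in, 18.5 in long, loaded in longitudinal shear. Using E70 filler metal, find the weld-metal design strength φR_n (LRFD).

φR_n ≈ 182 kips

E70XX → F_EXX = 70 ksi.
Effective throat (given) t_e = 0.3125 in.
A_we = 0.3125 × 18.5 = 5.781 in².
F_nw = 0.6 F_EXX = 42 ksi.
φR_n = 0.75 × 42 × 5.781 = 182.1 kips.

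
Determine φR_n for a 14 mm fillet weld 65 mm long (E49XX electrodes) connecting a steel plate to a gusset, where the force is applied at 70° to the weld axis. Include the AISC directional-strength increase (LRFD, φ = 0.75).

E49XX → F_EXX = 490 MPa.
t_e = 0.707 × 14 = 9.898 mm; A_we = 9.898 × 65 = 643.4 mm².
Directional factor: 1.0 + 0.5 sin^1.5(70°) = 1.455.
F_nw = 0.6 × 490 × 1.455 = 427.9 MPa.
φR_n = 0.75 × 427.9 × 643.4 × 10⁻³ = 206.5 kN.

φR_n ≈ 206 kN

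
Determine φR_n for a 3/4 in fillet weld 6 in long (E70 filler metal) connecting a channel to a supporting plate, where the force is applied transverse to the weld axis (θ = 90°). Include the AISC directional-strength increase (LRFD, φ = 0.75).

φR_n ≈ 150 kips

E70XX → F_EXX = 70 ksi.
t_e = 0.707 × 0.75 = 0.5302 in; A_we = 0.5302 × 6 = 3.181 in².
Directional factor: 1.0 + 0.5 sin^1.5(90°) = 1.5.
F_nw = 0.6 × 70 × 1.5 = 63 ksi.
φR_n = 0.75 × 63 × 3.181 = 150.3 kips.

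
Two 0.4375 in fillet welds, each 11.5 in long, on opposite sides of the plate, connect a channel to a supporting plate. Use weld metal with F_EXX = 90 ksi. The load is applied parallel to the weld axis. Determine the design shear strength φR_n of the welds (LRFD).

Effective throat t_e = 0.707 × 0.4375 = 0.3093 in.
Total length L = 23 in; A_we = 0.3093 × 23 = 7.114 in².
F_nw = 0.6 F_EXX = 0.6 × 90 = 54 ksi.
φR_n = 0.75 × 54 × 7.114 = 288.1 kip.

φR_n ≈ 288 kip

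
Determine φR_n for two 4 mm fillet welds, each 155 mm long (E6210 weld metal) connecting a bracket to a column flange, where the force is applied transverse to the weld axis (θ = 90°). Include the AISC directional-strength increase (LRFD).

E62XX → F_EXX = 620 MPa.
t_e = 0.707 × 4 = 2.828 mm; A_we = 2.828 × 310 = 876.7 mm².
Directional factor: 1.0 + 0.5 sin^1.5(90°) = 1.5.
F_nw = 0.6 × 620 × 1.5 = 558 MPa.
φR_n = 0.75 × 558 × 876.7 × 10⁻³ = 366.9 kN.

φR_n ≈ 367 kN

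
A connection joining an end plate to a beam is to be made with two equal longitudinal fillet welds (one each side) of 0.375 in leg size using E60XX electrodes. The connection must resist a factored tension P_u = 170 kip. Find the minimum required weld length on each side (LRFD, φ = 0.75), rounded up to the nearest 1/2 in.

E60XX → F_EXX = 60 ksi.
Throat t_e = 0.707 × 0.375 = 0.2651 in.
φr_n = 0.75 × 0.6 × 60 × 0.2651 = 7.158 kip/in.
L_req = P_u / φr_n = 170 / 7.158 = 23.75 in total.
Per side: 23.75 / 2 = 11.87 in.
Round up → use L = 12 in on each side.

L = 12 in on each side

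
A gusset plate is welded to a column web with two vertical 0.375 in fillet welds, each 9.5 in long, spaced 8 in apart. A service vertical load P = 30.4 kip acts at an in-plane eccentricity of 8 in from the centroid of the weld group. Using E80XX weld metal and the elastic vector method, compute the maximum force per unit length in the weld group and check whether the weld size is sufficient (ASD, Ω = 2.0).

E80XX → F_EXX = 80 ksi.
Total weld length L_w = 19 in. Treat welds as unit-width lines.
Polar moment about centroid: J = 2[d³/12 + d(b/2)²] = 2[9.5³/12 + 9.5×4²] = 446.9 in³.
Direct shear f_v = P/L_w = 30.4 / 19 = 1.6 kip/in (vertical).
Torsion M = P·e = 30.4 × 8 = 243.2 kip·in.
Critical point at (x, y) = (4, 4.75) from centroid. f_tx = M·y/J = 2.585 kip/in; f_ty = M·x/J = 2.177 kip/in.
Resultant f_max = √[f_tx² + (f_v + f_ty)²] = √[2.585² + (1.6 + 2.177)²] = 4.577 kip/in.
Capacity per unit length: r_n/Ω = (1/2.0) × 0.6 × 80 × (0.707 × 0.375) = 6.363 kip/in.
4.577 ≤ 6.363 → adequate.

f_max ≈ 4.58 kip/in; adequate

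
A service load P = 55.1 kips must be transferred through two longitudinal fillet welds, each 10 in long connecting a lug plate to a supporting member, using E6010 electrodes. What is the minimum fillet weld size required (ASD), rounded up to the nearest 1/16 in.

E60XX → F_EXX = 60 ksi.
Total weld length L = 20 in.
Required throat t_e = P × Ω / (0.6 F_EXX × L) = 55.1 × 2.0 / (0.6 × 60 × 20) = 0.1531 in.
Required leg w = t_e / 0.707 = 0.2165 in → use 1/4 in.

w = 1/4 in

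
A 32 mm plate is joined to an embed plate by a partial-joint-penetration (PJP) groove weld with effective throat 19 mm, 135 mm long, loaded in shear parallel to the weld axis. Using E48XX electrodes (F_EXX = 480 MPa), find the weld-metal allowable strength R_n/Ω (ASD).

R_n/Ω ≈ 369 kN

Effective throat (given) t_e = 19 mm.
A_we = 19 × 135 = 2565 mm².
F_nw = 0.6 F_EXX = 288 MPa.
R_n/Ω = (288 × 2565) / 2.0 × 10⁻³ = 369.4 kN.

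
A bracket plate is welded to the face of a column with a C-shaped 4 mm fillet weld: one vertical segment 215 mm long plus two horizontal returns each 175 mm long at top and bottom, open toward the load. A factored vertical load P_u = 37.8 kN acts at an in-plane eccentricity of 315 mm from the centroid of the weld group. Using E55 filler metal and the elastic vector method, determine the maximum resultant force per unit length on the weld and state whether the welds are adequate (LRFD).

f_max ≈ 337 N/mm; adequate

E55XX → F_EXX = 550 MPa.
Total weld length L_w = 565 mm. Treat welds as unit-width lines.
Centroid: x̄ = 2×175×87.5 / 565 = 54.2 mm from the vertical weld.
Polar moment about centroid: J = I_x + I_y = [215³/12 + 2×175×107.5²] + [215×54.2² + 2(175³/12 + 175×33.3²)] = 6786000 mm³.
Direct shear f_v = P/L_w = 37.8×10³ / 565 = 66.9 N/mm (vertical).
Torsion M = P·e = 37.8×10³ × 315 = 11907000 N·mm.
Critical point at (x, y) = (120.8, 107.5) from centroid. f_tx = M·y/J = 188.6 N/mm; f_ty = M·x/J = 212 N/mm.
Resultant f_max = √[f_tx² + (f_v + f_ty)²] = √[188.6² + (66.9 + 212)²] = 336.7 N/mm.
Capacity per unit length: φr_n = 0.75 × 0.6 × 550 × (0.707 × 4) = 699.9 N/mm.
336.7 ≤ 699.9 → adequate.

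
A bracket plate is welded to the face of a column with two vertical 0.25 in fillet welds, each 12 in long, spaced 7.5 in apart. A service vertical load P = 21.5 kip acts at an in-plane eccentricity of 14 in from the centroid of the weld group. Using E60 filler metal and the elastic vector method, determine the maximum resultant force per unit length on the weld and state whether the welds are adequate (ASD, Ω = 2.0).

f_max ≈ 3.95 kip/in; NOT adequate

E60XX → F_EXX = 60 ksi.
Total weld length L_w = 24 in. Treat welds as unit-width lines.
Polar moment about centroid: J = 2[d³/12 + d(b/2)²] = 2[12³/12 + 12×3.75²] = 625.5 in³.
Direct shear f_v = P/L_w = 21.5 / 24 = 0.8958 kip/in (vertical).
Torsion M = P·e = 21.5 × 14 = 301 kip·in.
Critical point at (x, y) = (3.75, 6) from centroid. f_tx = M·y/J = 2.887 kip/in; f_ty = M·x/J = 1.805 kip/in.
Resultant f_max = √[f_tx² + (f_v + f_ty)²] = √[2.887² + (0.8958 + 1.805)²] = 3.953 kip/in.
Capacity per unit length: r_n/Ω = (1/2.0) × 0.6 × 60 × (0.707 × 0.25) = 3.181 kip/in.
3.953 > 3.181 → NOT adequate.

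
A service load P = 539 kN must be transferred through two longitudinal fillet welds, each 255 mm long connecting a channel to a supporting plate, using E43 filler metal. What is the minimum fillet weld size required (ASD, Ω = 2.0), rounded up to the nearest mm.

w = 12 mm

E43XX → F_EXX = 430 MPa.
Total weld length L = 510 mm.
Required throat t_e = P × Ω / (0.6 F_EXX × L) = 539 × 2.0 / (0.6 × 430 × 510 × 10⁻³) = 8.193 mm.
Required leg w = t_e / 0.707 = 11.59 mm → use 12 mm.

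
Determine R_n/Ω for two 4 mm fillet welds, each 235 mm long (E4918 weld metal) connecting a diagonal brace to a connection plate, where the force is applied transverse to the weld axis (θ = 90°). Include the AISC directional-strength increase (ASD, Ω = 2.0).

E49XX → F_EXX = 490 MPa.
t_e = 0.707 × 4 = 2.828 mm; A_we = 2.828 × 470 = 1329 mm².
Directional factor: 1.0 + 0.5 sin^1.5(90°) = 1.5.
F_nw = 0.6 × 490 × 1.5 = 441 MPa.
R_n/Ω = (441 × 1329) / 2.0 × 10⁻³ = 293.1 kN.

R_n/Ω ≈ 293 kN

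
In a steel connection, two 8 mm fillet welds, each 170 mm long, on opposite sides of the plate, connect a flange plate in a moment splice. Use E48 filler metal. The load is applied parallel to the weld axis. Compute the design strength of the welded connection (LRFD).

E48XX → F_EXX = 480 MPa.
Effective throat t_e = 0.707 × 8 = 5.656 mm.
Total length L = 340 mm; A_we = 5.656 × 340 = 1923 mm².
F_nw = 0.6 F_EXX = 0.6 × 480 = 288 MPa.
φR_n = 0.75 × 288 × 1923 × 10⁻³ = 415.4 kN.

φR_n ≈ 415 kN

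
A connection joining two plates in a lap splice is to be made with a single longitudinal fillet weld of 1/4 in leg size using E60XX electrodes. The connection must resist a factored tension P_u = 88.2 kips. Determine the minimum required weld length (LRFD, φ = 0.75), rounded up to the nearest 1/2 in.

E60XX → F_EXX = 60 ksi.
Throat t_e = 0.707 × 0.25 = 0.1767 in.
φr_n = 0.75 × 0.6 × 60 × 0.1767 = 4.772 kips/in.
L_req = P_u / φr_n = 88.2 / 4.772 = 18.48 in total.
Round up → use L = 18.5 in.

L = 18.5 in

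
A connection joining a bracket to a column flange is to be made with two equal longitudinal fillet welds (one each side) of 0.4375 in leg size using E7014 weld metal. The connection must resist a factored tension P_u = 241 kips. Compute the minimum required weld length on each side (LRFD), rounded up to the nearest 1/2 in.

E70XX → F_EXX = 70 ksi.
Throat t_e = 0.707 × 0.4375 = 0.3093 in.
φr_n = 0.75 × 0.6 × 70 × 0.3093 = 9.743 kips/in.
L_req = P_u / φr_n = 241 / 9.743 = 24.73 in total.
Per side: 24.73 / 2 = 12.37 in.
Round up → use L = 12.5 in on each side.

L = 12.5 in on each side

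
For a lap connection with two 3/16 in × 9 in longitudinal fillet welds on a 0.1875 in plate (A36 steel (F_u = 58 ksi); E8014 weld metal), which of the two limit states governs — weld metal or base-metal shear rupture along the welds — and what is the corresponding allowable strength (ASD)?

R_n/Ω ≈ 57.3 kips (weld metal governs)

E80XX → F_EXX = 80 ksi.
t_e = 0.707 × 0.1875 = 0.1326 in; L = 18 in.
Weld metal: R_n/Ω = (1/2.0) × 0.6 × 80 × 0.1326 × 18 = 57.27 kips.
Base metal (shear rupture): R_n/Ω = (1/2.0) × 0.6 × 58 × 0.1875 × 18 = 58.72 kips.
Governing: weld metal.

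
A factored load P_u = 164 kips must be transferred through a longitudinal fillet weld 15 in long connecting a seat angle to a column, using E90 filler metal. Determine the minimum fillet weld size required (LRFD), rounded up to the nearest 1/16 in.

w = 7/16 in

E90XX → F_EXX = 90 ksi.
Total weld length L = 15 in.
Required throat t_e = P_u / (φ × 0.6 F_EXX × L) = 164 / (0.75 × 0.6 × 90 × 15) = 0.27 in.
Required leg w = t_e / 0.707 = 0.3818 in → use 7/16 in.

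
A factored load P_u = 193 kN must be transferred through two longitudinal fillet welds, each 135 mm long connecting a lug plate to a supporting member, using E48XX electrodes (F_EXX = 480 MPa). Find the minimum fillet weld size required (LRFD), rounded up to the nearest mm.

w = 5 mm

Total weld length L = 270 mm.
Required throat t_e = P_u / (φ × 0.6 F_EXX × L) = 193 / (0.75 × 0.6 × 480 × 270 × 10⁻³) = 3.309 mm.
Required leg w = t_e / 0.707 = 4.681 mm → use 5 mm.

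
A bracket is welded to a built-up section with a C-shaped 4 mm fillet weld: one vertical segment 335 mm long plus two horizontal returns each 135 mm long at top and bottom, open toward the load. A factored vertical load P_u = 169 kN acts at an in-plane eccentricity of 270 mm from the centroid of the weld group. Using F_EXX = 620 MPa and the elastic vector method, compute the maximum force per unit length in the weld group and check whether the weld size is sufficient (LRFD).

f_max ≈ 943 N/mm; NOT adequate

Total weld length L_w = 605 mm. Treat welds as unit-width lines.
Centroid: x̄ = 2×135×67.5 / 605 = 30.12 mm from the vertical weld.
Polar moment about centroid: J = I_x + I_y = [335³/12 + 2×135×167.5²] + [335×30.12² + 2(135³/12 + 135×37.38²)] = 11800000 mm³.
Direct shear f_v = P/L_w = 169×10³ / 605 = 279.3 N/mm (vertical).
Torsion M = P·e = 169×10³ × 270 = 45630000 N·mm.
Critical point at (x, y) = (104.9, 167.5) from centroid. f_tx = M·y/J = 647.7 N/mm; f_ty = M·x/J = 405.6 N/mm.
Resultant f_max = √[f_tx² + (f_v + f_ty)²] = √[647.7² + (279.3 + 405.6)²] = 942.7 N/mm.
Capacity per unit length: φr_n = 0.75 × 0.6 × 620 × (0.707 × 4) = 789 N/mm.
942.7 > 789 → NOT adequate.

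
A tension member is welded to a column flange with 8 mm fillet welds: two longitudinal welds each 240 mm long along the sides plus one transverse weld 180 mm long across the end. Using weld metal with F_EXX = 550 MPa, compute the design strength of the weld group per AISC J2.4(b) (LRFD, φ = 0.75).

φR_n ≈ 949 kN

t_e = 0.707 × 8 = 5.656 mm.
R_nwl = 0.6 × 550 × 5.656 × 480 × 10⁻³ = 895.9 kN (longitudinal, 2 welds).
R_nwt = 0.6 × 550 × 5.656 × 180 × 10⁻³ = 336 kN (transverse, base value).
(i) R_nwl + R_nwt = 1232 kN; (ii) 0.85 R_nwl + 1.5 R_nwt = 1265 kN.
R_n = max = 1265 kN [governs: (ii)]; φR_n = 949.1 kN.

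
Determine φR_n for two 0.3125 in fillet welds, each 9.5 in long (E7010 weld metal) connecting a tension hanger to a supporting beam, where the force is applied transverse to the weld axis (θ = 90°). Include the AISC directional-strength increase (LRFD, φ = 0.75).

φR_n ≈ 198 kip

E70XX → F_EXX = 70 ksi.
t_e = 0.707 × 0.3125 = 0.2209 in; A_we = 0.2209 × 19 = 4.198 in².
Directional factor: 1.0 + 0.5 sin^1.5(90°) = 1.5.
F_nw = 0.6 × 70 × 1.5 = 63 ksi.
φR_n = 0.75 × 63 × 4.198 = 198.3 kip.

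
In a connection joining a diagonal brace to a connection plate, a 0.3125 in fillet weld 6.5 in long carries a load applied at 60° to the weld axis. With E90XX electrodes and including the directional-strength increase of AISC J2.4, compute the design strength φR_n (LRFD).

E90XX → F_EXX = 90 ksi.
t_e = 0.707 × 0.3125 = 0.2209 in; A_we = 0.2209 × 6.5 = 1.436 in².
Directional factor: 1.0 + 0.5 sin^1.5(60°) = 1.403.
F_nw = 0.6 × 90 × 1.403 = 75.76 ksi.
φR_n = 0.75 × 75.76 × 1.436 = 81.6 kip.

φR_n ≈ 81.6 kip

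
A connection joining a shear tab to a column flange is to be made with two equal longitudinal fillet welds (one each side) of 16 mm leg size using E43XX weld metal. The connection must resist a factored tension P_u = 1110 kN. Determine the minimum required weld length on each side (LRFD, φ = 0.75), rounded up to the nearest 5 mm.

E43XX → F_EXX = 430 MPa.
Throat t_e = 0.707 × 16 = 11.31 mm.
φr_n = 0.75 × 0.6 × 430 × 11.31 × 10⁻³ = 2.189 kN/mm.
L_req = P_u / φr_n = 1110 / 2.189 = 507.1 mm total.
Per side: 507.1 / 2 = 253.6 mm.
Round up → use L = 255 mm on each side.

L = 255 mm on each side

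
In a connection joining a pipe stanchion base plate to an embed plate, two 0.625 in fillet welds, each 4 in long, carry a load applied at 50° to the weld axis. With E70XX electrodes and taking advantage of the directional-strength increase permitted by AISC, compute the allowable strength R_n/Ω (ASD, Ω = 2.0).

R_n/Ω ≈ 99.1 kips

E70XX → F_EXX = 70 ksi.
t_e = 0.707 × 0.625 = 0.4419 in; A_we = 0.4419 × 8 = 3.535 in².
Directional factor: 1.0 + 0.5 sin^1.5(50°) = 1.335.
F_nw = 0.6 × 70 × 1.335 = 56.08 ksi.
R_n/Ω = (56.08 × 3.535) / 2.0 = 99.12 kips.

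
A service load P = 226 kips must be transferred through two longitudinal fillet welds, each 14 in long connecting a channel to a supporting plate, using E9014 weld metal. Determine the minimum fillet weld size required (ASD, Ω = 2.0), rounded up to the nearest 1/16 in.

E90XX → F_EXX = 90 ksi.
Total weld length L = 28 in.
Required throat t_e = P × Ω / (0.6 F_EXX × L) = 226 × 2.0 / (0.6 × 90 × 28) = 0.2989 in.
Required leg w = t_e / 0.707 = 0.4228 in → use 7/16 in.

w = 7/16 in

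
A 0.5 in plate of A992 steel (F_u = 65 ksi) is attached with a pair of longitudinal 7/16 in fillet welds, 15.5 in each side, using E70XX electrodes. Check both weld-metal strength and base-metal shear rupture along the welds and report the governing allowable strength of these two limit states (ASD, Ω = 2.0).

E70XX → F_EXX = 70 ksi.
t_e = 0.707 × 0.4375 = 0.3093 in; L = 31 in.
Weld metal: R_n/Ω = (1/2.0) × 0.6 × 70 × 0.3093 × 31 = 201.4 kip.
Base metal (shear rupture): R_n/Ω = (1/2.0) × 0.6 × 65 × 0.5 × 31 = 302.2 kip.
Governing: weld metal.

R_n/Ω ≈ 201 kip (weld metal governs)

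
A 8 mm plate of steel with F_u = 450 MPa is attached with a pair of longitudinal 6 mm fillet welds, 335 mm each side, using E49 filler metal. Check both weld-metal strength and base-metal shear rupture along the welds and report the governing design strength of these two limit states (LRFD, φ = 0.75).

E49XX → F_EXX = 490 MPa.
t_e = 0.707 × 6 = 4.242 mm; L = 670 mm.
Weld metal: φR_n = 0.75 × 0.6 × 490 × 4.242 × 670 × 10⁻³ = 626.7 kN.
Base metal (shear rupture): φR_n = 0.75 × 0.6 × 450 × 8 × 670 × 10⁻³ = 1085 kN.
Governing: weld metal.

φR_n ≈ 627 kN (weld metal governs)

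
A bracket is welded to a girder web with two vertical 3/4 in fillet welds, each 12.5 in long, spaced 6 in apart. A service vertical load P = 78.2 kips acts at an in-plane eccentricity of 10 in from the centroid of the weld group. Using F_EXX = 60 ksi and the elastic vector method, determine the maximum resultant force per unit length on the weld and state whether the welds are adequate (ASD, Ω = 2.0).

f_max ≈ 11.6 kip/in; NOT adequate

Total weld length L_w = 25 in. Treat welds as unit-width lines.
Polar moment about centroid: J = 2[d³/12 + d(b/2)²] = 2[12.5³/12 + 12.5×3²] = 550.5 in³.
Direct shear f_v = P/L_w = 78.2 / 25 = 3.128 kip/in (vertical).
Torsion M = P·e = 78.2 × 10 = 782 kip·in.
Critical point at (x, y) = (3, 6.25) from centroid. f_tx = M·y/J = 8.878 kip/in; f_ty = M·x/J = 4.261 kip/in.
Resultant f_max = √[f_tx² + (f_v + f_ty)²] = √[8.878² + (3.128 + 4.261)²] = 11.55 kip/in.
Capacity per unit length: r_n/Ω = (1/2.0) × 0.6 × 60 × (0.707 × 0.75) = 9.544 kip/in.
11.55 > 9.544 → NOT adequate.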